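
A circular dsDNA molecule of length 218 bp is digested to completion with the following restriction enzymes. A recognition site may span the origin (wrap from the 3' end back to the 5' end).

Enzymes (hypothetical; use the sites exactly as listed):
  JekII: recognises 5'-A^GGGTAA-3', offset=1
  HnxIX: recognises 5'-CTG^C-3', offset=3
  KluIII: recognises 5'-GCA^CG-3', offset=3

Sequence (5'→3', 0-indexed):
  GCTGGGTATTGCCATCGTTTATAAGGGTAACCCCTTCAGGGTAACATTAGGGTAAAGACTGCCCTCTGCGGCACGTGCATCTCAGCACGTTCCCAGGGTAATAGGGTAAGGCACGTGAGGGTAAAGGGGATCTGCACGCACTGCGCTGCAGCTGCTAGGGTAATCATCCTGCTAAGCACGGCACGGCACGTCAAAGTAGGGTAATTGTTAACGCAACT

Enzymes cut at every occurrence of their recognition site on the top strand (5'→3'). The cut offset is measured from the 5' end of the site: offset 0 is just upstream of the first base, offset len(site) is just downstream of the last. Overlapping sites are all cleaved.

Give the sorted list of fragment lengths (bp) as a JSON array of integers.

Site scan:
  JekII AGGGTAA/1: at [23, 37, 48, 94, 102, 117, 156, 197] ⇒ [24, 38, 49, 95, 103, 118, 157, 198]
  HnxIX CTGC/3: at [58, 65, 131, 140, 145, 151, 168, 216] ⇒ [1, 61, 68, 134, 143, 148, 154, 171]
  KluIII GCACG/3: at [70, 84, 110, 133, 175, 180, 185] ⇒ [73, 87, 113, 136, 178, 183, 188]

Pooled cuts: [1, 24, 38, 49, 61, 68, 73, 87, 95, 103, 113, 118, 134, 136, 143, 148, 154, 157, 171, 178, 183, 188, 198]

Fragment lengths:
  1→24: 23 bp
  24→38: 14 bp
  38→49: 11 bp
  49→61: 12 bp
  61→68: 7 bp
  68→73: 5 bp
  73→87: 14 bp
  87→95: 8 bp
  95→103: 8 bp
  103→113: 10 bp
  113→118: 5 bp
  118→134: 16 bp
  134→136: 2 bp
  136→143: 7 bp
  143→148: 5 bp
  148→154: 6 bp
  154→157: 3 bp
  157→171: 14 bp
  171→178: 7 bp
  178→183: 5 bp
  183→188: 5 bp
  188→198: 10 bp
  198→1 (wrap): 218-198+1 = 21 bp

[2,3,5,5,5,5,5,6,7,7,7,8,8,10,10,11,12,14,14,14,16,21,23]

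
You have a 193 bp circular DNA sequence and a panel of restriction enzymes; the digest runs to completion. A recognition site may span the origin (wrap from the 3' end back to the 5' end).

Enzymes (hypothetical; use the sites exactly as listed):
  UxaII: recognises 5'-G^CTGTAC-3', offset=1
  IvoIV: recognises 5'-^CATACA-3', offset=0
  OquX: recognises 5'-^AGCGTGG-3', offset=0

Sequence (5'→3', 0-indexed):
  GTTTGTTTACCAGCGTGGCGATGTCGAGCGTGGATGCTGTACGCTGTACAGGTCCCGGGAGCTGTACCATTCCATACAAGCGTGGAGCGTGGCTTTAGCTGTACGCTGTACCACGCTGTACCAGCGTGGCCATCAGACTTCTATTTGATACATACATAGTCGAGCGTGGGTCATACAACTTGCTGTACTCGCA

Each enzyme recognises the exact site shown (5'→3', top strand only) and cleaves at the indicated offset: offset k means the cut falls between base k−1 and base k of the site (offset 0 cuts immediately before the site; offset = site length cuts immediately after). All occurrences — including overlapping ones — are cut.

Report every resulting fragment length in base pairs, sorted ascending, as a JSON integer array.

[6,7,7,7,7,9,10,10,11,11,12,13,15,18,22,28]

Site scan:
  UxaII (GCTGTAC, off=1): starts [35, 42, 60, 97, 104, 114, 181] → cuts [36, 43, 61, 98, 105, 115, 182]
  IvoIV (CATACA, off=0): starts [72, 150, 171] → cuts [72, 150, 171]
  OquX (AGCGTGG, off=0): starts [11, 26, 78, 85, 122, 162] → cuts [11, 26, 78, 85, 122, 162]

Pooled cuts: [11, 26, 36, 43, 61, 72, 78, 85, 98, 105, 115, 122, 150, 162, 171, 182]

Fragments:
  11→26: 15 bp
  26→36: 10 bp
  36→43: 7 bp
  43→61: 18 bp
  61→72: 11 bp
  72→78: 6 bp
  78→85: 7 bp
  85→98: 13 bp
  98→105: 7 bp
  105→115: 10 bp
  115→122: 7 bp
  122→150: 28 bp
  150→162: 12 bp
  162→171: 9 bp
  171→182: 11 bp
  182→11 (wrap): 193-182+11 = 22 bp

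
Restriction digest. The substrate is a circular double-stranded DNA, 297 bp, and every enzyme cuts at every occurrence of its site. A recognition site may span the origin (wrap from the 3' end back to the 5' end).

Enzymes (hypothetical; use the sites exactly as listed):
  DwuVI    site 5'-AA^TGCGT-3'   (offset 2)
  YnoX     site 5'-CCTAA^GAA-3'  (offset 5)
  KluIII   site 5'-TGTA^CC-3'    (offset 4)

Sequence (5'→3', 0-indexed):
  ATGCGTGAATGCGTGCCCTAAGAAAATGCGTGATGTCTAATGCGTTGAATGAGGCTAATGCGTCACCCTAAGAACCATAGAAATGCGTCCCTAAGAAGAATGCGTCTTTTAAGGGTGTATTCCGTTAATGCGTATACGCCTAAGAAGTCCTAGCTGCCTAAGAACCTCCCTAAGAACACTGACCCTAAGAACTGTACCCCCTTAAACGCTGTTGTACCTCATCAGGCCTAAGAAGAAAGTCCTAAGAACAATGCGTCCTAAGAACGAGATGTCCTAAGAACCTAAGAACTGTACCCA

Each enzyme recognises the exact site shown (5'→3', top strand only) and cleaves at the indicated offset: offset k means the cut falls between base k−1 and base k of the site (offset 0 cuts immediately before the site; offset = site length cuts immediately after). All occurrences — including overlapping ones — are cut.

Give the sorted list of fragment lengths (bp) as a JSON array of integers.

[5,5,6,6,8,8,8,8,10,11,12,12,12,13,14,14,15,15,15,16,18,18,20,28]

Site scan:
  DwuVI (AATGCGT, off=2): starts [7, 24, 38, 56, 81, 98, 126, 249, 296] → cuts [1, 9, 26, 40, 58, 83, 100, 128, 251]
  YnoX (CCTAAGAA, off=5): starts [16, 66, 89, 138, 156, 168, 183, 226, 240, 256, 272, 280] → cuts [21, 71, 94, 143, 161, 173, 188, 231, 245, 261, 277, 285]
  KluIII (TGTACC, off=4): starts [192, 212, 289] → cuts [196, 216, 293]

All cut coordinates (distinct, sorted): [1, 9, 21, 26, 40, 58, 71, 83, 94, 100, 128, 143, 161, 173, 188, 196, 216, 231, 245, 251, 261, 277, 285, 293]

Fragment lengths:
  1→9: 8 bp
  9→21: 12 bp
  21→26: 5 bp
  26→40: 14 bp
  40→58: 18 bp
  58→71: 13 bp
  71→83: 12 bp
  83→94: 11 bp
  94→100: 6 bp
  100→128: 28 bp
  128→143: 15 bp
  143→161: 18 bp
  161→173: 12 bp
  173→188: 15 bp
  188→196: 8 bp
  196→216: 20 bp
  216→231: 15 bp
  231→245: 14 bp
  245→251: 6 bp
  251→261: 10 bp
  261→277: 16 bp
  277→285: 8 bp
  285→293: 8 bp
  293→1 (wrap): 297-293+1 = 5 bp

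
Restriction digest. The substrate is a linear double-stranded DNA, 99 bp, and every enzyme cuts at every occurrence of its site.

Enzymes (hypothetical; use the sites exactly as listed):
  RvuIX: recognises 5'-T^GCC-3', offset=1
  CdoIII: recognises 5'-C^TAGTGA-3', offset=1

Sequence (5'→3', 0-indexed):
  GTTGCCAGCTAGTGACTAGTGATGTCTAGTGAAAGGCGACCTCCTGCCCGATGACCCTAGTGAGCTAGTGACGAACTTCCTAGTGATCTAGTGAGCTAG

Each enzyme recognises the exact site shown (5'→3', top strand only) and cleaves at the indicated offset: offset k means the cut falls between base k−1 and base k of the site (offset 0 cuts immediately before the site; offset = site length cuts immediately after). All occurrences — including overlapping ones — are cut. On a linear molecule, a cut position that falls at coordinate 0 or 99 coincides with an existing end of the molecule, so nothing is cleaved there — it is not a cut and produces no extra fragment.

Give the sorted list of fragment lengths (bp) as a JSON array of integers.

[3,6,7,8,8,10,11,12,15,19]

Site scan:
  RvuIX TGCC/1: at [2, 44] ⇒ [3, 45]
  CdoIII CTAGTGA/1: at [8, 15, 25, 56, 64, 79, 87] ⇒ [9, 16, 26, 57, 65, 80, 88]

All cut coordinates (distinct, sorted): [3, 9, 16, 26, 45, 57, 65, 80, 88]

Fragments:
  [0,3): 3 bp
  [3,9): 6 bp
  [9,16): 7 bp
  [16,26): 10 bp
  [26,45): 19 bp
  [45,57): 12 bp
  [57,65): 8 bp
  [65,80): 15 bp
  [80,88): 8 bp
  [88,99): 11 bp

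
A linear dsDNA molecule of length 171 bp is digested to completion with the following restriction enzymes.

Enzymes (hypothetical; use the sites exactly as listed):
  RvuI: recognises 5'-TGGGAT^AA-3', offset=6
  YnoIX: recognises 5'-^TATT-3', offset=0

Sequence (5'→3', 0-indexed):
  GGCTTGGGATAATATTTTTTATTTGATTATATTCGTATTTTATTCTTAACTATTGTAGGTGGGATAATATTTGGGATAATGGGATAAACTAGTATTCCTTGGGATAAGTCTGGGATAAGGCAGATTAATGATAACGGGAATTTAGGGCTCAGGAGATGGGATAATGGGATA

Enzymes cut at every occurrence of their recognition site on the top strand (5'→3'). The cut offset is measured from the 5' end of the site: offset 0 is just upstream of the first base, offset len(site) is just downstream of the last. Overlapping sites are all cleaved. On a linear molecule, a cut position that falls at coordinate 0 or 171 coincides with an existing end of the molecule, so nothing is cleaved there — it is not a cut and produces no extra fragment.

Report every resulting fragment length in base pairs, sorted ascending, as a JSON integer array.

[2,2,5,6,7,7,8,9,10,10,10,10,11,13,15,46]

Scan for sites:
  RvuI TGGGATAA/6: at [4, 59, 71, 79, 99, 110, 156] ⇒ [10, 65, 77, 85, 105, 116, 162]
  YnoIX TATT/0: at [12, 19, 29, 35, 40, 50, 67, 92] ⇒ [12, 19, 29, 35, 40, 50, 67, 92]

Pooled cuts: [10, 12, 19, 29, 35, 40, 50, 65, 67, 77, 85, 92, 105, 116, 162]

Fragments:
  [0,10): 10 bp
  [10,12): 2 bp
  [12,19): 7 bp
  [19,29): 10 bp
  [29,35): 6 bp
  [35,40): 5 bp
  [40,50): 10 bp
  [50,65): 15 bp
  [65,67): 2 bp
  [67,77): 10 bp
  [77,85): 8 bp
  [85,92): 7 bp
  [92,105): 13 bp
  [105,116): 11 bp
  [116,162): 46 bp
  [162,171): 9 bp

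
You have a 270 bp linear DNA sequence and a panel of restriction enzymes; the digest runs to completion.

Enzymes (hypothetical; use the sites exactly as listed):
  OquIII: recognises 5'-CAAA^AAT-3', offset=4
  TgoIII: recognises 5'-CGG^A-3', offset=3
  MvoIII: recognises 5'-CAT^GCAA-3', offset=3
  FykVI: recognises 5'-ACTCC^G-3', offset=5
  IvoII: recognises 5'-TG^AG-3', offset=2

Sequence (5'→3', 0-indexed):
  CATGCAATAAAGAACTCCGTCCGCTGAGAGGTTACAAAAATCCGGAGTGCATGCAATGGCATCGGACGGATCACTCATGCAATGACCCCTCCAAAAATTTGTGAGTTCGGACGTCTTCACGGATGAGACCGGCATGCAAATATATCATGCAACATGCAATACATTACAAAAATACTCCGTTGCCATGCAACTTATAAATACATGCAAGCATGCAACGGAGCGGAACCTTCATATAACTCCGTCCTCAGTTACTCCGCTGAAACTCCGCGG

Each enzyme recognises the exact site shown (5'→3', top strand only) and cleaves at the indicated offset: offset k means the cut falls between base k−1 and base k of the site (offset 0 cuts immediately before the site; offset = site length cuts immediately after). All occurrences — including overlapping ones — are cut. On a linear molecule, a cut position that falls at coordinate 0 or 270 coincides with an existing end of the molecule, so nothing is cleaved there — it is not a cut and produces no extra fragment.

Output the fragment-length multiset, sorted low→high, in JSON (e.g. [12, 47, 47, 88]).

Per-enzyme occurrences:
  OquIII CAAAAAT/4: at [34, 91, 166] ⇒ [38, 95, 170]
  TgoIII CGGA/3: at [42, 62, 66, 107, 119, 215, 220] ⇒ [45, 65, 69, 110, 122, 218, 223]
  MvoIII CATGCAA/3: at [0, 49, 75, 132, 145, 152, 183, 200, 208] ⇒ [3, 52, 78, 135, 148, 155, 186, 203, 211]
  FykVI ACTCCG/5: at [13, 173, 235, 250, 261] ⇒ [18, 178, 240, 255, 266]
  IvoII TGAG/2: at [24, 101, 123] ⇒ [26, 103, 125]

Pooled cuts: [3, 18, 26, 38, 45, 52, 65, 69, 78, 95, 103, 110, 122, 125, 135, 148, 155, 170, 178, 186, 203, 211, 218, 223, 240, 255, 266]

Fragment lengths:
  [0,3): 3 bp
  [3,18): 15 bp
  [18,26): 8 bp
  [26,38): 12 bp
  [38,45): 7 bp
  [45,52): 7 bp
  [52,65): 13 bp
  [65,69): 4 bp
  [69,78): 9 bp
  [78,95): 17 bp
  [95,103): 8 bp
  [103,110): 7 bp
  [110,122): 12 bp
  [122,125): 3 bp
  [125,135): 10 bp
  [135,148): 13 bp
  [148,155): 7 bp
  [155,170): 15 bp
  [170,178): 8 bp
  [178,186): 8 bp
  [186,203): 17 bp
  [203,211): 8 bp
  [211,218): 7 bp
  [218,223): 5 bp
  [223,240): 17 bp
  [240,255): 15 bp
  [255,266): 11 bp
  [266,270): 4 bp

[3,3,4,4,5,7,7,7,7,7,8,8,8,8,8,9,10,11,12,12,13,13,15,15,15,17,17,17]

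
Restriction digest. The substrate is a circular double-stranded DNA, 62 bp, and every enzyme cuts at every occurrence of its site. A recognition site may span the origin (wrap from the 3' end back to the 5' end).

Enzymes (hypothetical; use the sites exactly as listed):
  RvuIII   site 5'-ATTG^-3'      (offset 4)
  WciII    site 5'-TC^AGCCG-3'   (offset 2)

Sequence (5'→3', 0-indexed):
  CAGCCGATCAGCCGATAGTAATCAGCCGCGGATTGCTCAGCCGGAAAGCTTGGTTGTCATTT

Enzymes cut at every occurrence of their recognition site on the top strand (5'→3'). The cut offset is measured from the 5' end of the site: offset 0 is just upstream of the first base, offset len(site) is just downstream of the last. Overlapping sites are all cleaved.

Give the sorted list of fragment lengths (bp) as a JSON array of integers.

[3,8,12,14,25]

Per-enzyme occurrences:
  RvuIII ATTG/4: at [31] ⇒ [35]
  WciII TCAGCCG/2: at [7, 21, 36, 61] ⇒ [1, 9, 23, 38]

Pooled cuts: [1, 9, 23, 35, 38]

Fragment lengths:
  1→9: 8 bp
  9→23: 14 bp
  23→35: 12 bp
  35→38: 3 bp
  38→1 (wrap): 62-38+1 = 25 bp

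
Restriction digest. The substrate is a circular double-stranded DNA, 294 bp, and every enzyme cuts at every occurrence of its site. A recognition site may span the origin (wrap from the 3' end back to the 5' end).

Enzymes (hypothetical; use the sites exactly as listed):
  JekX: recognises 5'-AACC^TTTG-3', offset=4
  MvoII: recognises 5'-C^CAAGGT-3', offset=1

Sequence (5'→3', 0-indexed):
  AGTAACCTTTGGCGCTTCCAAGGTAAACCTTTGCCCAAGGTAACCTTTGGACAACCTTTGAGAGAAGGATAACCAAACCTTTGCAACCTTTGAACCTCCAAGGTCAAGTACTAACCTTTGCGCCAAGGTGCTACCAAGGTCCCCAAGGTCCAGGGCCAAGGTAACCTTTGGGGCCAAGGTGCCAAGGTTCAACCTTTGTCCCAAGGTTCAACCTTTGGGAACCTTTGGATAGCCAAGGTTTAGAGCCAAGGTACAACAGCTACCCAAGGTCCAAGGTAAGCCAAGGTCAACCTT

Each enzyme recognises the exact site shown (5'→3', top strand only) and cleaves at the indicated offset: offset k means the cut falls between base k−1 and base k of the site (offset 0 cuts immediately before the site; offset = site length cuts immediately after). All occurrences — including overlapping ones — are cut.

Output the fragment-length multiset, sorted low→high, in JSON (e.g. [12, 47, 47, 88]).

[6,7,7,7,8,8,9,9,10,10,10,10,10,10,11,11,11,11,12,12,13,13,18,18,20,23]

Site scan:
  JekX AACCTTTG/4: at [3, 25, 41, 52, 75, 84, 112, 162, 190, 209, 219] ⇒ [7, 29, 45, 56, 79, 88, 116, 166, 194, 213, 223]
  MvoII CCAAGGT/1: at [17, 34, 97, 122, 133, 142, 155, 173, 181, 200, 232, 245, 263, 270, 280] ⇒ [18, 35, 98, 123, 134, 143, 156, 174, 182, 201, 233, 246, 264, 271, 281]

All cut coordinates (distinct, sorted): [7, 18, 29, 35, 45, 56, 79, 88, 98, 116, 123, 134, 143, 156, 166, 174, 182, 194, 201, 213, 223, 233, 246, 264, 271, 281]

Fragments:
  7→18: 11 bp
  18→29: 11 bp
  29→35: 6 bp
  35→45: 10 bp
  45→56: 11 bp
  56→79: 23 bp
  79→88: 9 bp
  88→98: 10 bp
  98→116: 18 bp
  116→123: 7 bp
  123→134: 11 bp
  134→143: 9 bp
  143→156: 13 bp
  156→166: 10 bp
  166→174: 8 bp
  174→182: 8 bp
  182→194: 12 bp
  194→201: 7 bp
  201→213: 12 bp
  213→223: 10 bp
  223→233: 10 bp
  233→246: 13 bp
  246→264: 18 bp
  264→271: 7 bp
  271→281: 10 bp
  281→7 (wrap): 294-281+7 = 20 bp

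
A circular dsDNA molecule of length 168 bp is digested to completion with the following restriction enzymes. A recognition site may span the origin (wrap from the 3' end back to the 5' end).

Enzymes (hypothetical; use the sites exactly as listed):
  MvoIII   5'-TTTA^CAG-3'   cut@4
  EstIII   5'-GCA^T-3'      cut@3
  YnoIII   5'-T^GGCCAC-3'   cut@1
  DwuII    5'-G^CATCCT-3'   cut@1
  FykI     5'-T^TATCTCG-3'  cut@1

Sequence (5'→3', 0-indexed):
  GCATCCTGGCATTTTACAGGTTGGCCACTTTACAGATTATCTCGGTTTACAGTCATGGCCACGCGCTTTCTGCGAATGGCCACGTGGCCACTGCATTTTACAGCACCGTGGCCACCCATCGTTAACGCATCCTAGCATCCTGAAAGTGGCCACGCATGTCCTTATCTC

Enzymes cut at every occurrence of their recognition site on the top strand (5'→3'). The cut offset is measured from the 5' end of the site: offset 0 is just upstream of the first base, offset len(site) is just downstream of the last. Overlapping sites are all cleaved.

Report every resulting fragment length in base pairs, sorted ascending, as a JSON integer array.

[2,2,2,5,5,5,6,6,6,7,7,8,8,9,9,10,10,10,12,18,21]

Scan for sites:
  MvoIII (TTTACAG, off=4): starts [12, 28, 45, 96] → cuts [16, 32, 49, 100]
  EstIII (GCAT, off=3): starts [0, 8, 92, 126, 134, 153] → cuts [3, 11, 95, 129, 137, 156]
  YnoIII (TGGCCAC, off=1): starts [21, 55, 76, 84, 108, 146] → cuts [22, 56, 77, 85, 109, 147]
  DwuII (GCATCCT, off=1): starts [0, 126, 134] → cuts [1, 127, 135]
  FykI (TTATCTCG, off=1): starts [36, 161] → cuts [37, 162]

All cut coordinates (distinct, sorted): [1, 3, 11, 16, 22, 32, 37, 49, 56, 77, 85, 95, 100, 109, 127, 129, 135, 137, 147, 156, 162]

Fragments:
  1→3: 2 bp
  3→11: 8 bp
  11→16: 5 bp
  16→22: 6 bp
  22→32: 10 bp
  32→37: 5 bp
  37→49: 12 bp
  49→56: 7 bp
  56→77: 21 bp
  77→85: 8 bp
  85→95: 10 bp
  95→100: 5 bp
  100→109: 9 bp
  109→127: 18 bp
  127→129: 2 bp
  129→135: 6 bp
  135→137: 2 bp
  137→147: 10 bp
  147→156: 9 bp
  156→162: 6 bp
  162→1 (wrap): 168-162+1 = 7 bp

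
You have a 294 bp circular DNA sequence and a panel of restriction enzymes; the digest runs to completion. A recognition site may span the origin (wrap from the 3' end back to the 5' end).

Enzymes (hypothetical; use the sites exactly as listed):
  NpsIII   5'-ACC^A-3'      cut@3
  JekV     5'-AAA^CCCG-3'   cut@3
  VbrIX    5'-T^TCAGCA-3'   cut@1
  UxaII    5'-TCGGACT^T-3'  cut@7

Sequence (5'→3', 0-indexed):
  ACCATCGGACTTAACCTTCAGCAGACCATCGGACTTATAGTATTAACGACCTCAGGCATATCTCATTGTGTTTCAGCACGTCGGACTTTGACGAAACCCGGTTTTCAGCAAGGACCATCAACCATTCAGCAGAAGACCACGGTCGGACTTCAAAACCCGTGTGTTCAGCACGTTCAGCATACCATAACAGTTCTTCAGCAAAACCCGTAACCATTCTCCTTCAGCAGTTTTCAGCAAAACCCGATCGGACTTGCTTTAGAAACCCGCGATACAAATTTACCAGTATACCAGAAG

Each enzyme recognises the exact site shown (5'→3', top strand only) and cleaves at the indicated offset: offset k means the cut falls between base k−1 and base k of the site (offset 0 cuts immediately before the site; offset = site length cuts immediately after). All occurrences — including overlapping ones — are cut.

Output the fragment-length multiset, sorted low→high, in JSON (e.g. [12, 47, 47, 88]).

Site scan:
  NpsIII (ACCA, off=3): starts [0, 24, 113, 120, 135, 180, 209, 278, 286] → cuts [3, 27, 116, 123, 138, 183, 212, 281, 289]
  JekV (AAACCCG, off=3): starts [93, 152, 200, 236, 259] → cuts [96, 155, 203, 239, 262]
  VbrIX (TTCAGCA, off=1): starts [16, 71, 103, 124, 163, 172, 193, 219, 229] → cuts [17, 72, 104, 125, 164, 173, 194, 220, 230]
  UxaII (TCGGACTT, off=7): starts [4, 28, 80, 142, 244] → cuts [11, 35, 87, 149, 251]

Pooled cuts: [3, 11, 17, 27, 35, 72, 87, 96, 104, 116, 123, 125, 138, 149, 155, 164, 173, 183, 194, 203, 212, 220, 230, 239, 251, 262, 281, 289]

Fragment lengths:
  3→11: 8 bp
  11→17: 6 bp
  17→27: 10 bp
  27→35: 8 bp
  35→72: 37 bp
  72→87: 15 bp
  87→96: 9 bp
  96→104: 8 bp
  104→116: 12 bp
  116→123: 7 bp
  123→125: 2 bp
  125→138: 13 bp
  138→149: 11 bp
  149→155: 6 bp
  155→164: 9 bp
  164→173: 9 bp
  173→183: 10 bp
  183→194: 11 bp
  194→203: 9 bp
  203→212: 9 bp
  212→220: 8 bp
  220→230: 10 bp
  230→239: 9 bp
  239→251: 12 bp
  251→262: 11 bp
  262→281: 19 bp
  281→289: 8 bp
  289→3 (wrap): 294-289+3 = 8 bp

[2,6,6,7,8,8,8,8,8,8,9,9,9,9,9,9,10,10,10,11,11,11,12,12,13,15,19,37]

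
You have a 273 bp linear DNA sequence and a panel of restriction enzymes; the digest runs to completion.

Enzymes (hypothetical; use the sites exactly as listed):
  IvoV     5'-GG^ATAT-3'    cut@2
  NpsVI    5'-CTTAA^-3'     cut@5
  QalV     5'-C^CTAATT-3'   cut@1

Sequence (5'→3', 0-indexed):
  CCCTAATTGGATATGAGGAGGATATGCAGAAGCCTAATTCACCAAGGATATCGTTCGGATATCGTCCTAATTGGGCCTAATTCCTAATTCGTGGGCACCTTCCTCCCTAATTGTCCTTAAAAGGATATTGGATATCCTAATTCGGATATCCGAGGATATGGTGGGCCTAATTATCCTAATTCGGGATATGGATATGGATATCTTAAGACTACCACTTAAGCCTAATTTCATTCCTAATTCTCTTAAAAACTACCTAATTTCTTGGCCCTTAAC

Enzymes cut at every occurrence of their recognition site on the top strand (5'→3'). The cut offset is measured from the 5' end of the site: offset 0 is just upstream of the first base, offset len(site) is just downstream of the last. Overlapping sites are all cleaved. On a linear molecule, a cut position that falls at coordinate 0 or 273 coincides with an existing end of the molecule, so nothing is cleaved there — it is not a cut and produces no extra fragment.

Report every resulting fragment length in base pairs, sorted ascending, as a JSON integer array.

Per-enzyme occurrences:
  IvoV (GGATAT, off=2): starts [8, 19, 45, 56, 122, 129, 143, 153, 183, 189, 195] → cuts [10, 21, 47, 58, 124, 131, 145, 155, 185, 191, 197]
  NpsVI (CTTAA, off=5): starts [115, 201, 214, 241, 267] → cuts [120, 206, 219, 246, 272]
  QalV (CCTAATT, off=1): starts [1, 32, 65, 75, 82, 105, 135, 165, 174, 220, 232, 252] → cuts [2, 33, 66, 76, 83, 106, 136, 166, 175, 221, 233, 253]

Pooled cuts: [2, 10, 21, 33, 47, 58, 66, 76, 83, 106, 120, 124, 131, 136, 145, 155, 166, 175, 185, 191, 197, 206, 219, 221, 233, 246, 253, 272]

Fragments:
  [0,2): 2 bp
  [2,10): 8 bp
  [10,21): 11 bp
  [21,33): 12 bp
  [33,47): 14 bp
  [47,58): 11 bp
  [58,66): 8 bp
  [66,76): 10 bp
  [76,83): 7 bp
  [83,106): 23 bp
  [106,120): 14 bp
  [120,124): 4 bp
  [124,131): 7 bp
  [131,136): 5 bp
  [136,145): 9 bp
  [145,155): 10 bp
  [155,166): 11 bp
  [166,175): 9 bp
  [175,185): 10 bp
  [185,191): 6 bp
  [191,197): 6 bp
  [197,206): 9 bp
  [206,219): 13 bp
  [219,221): 2 bp
  [221,233): 12 bp
  [233,246): 13 bp
  [246,253): 7 bp
  [253,272): 19 bp
  [272,273): 1 bp

[1,2,2,4,5,6,6,7,7,7,8,8,9,9,9,10,10,10,11,11,11,12,12,13,13,14,14,19,23]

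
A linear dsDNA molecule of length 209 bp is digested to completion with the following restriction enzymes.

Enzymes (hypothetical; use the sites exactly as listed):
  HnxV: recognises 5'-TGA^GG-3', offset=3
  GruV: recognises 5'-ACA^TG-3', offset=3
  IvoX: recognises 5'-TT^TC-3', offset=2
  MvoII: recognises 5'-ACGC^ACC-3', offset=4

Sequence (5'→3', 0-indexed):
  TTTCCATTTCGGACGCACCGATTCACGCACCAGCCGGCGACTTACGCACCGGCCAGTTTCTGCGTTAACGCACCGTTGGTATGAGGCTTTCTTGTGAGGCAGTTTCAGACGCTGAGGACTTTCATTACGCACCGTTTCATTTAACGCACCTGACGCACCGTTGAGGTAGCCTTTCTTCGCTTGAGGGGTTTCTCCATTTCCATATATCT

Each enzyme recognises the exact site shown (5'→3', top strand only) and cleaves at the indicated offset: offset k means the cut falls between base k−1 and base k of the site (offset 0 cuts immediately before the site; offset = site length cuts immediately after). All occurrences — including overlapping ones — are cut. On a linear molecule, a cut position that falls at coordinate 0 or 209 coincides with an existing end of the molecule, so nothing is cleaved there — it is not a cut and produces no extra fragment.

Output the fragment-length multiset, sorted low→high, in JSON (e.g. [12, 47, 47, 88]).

Per-enzyme occurrences:
  HnxV TGAGG/3: at [81, 94, 112, 161, 181] ⇒ [84, 97, 115, 164, 184]
  GruV (ACATG, off=3): no sites
  IvoX TTTC/2: at [0, 6, 56, 87, 102, 119, 134, 171, 188, 196] ⇒ [2, 8, 58, 89, 104, 121, 136, 173, 190, 198]
  MvoII ACGCACC/4: at [12, 24, 43, 67, 126, 143, 152] ⇒ [16, 28, 47, 71, 130, 147, 156]

Pooled cuts: [2, 8, 16, 28, 47, 58, 71, 84, 89, 97, 104, 115, 121, 130, 136, 147, 156, 164, 173, 184, 190, 198]

Fragment lengths:
  [0,2): 2 bp
  [2,8): 6 bp
  [8,16): 8 bp
  [16,28): 12 bp
  [28,47): 19 bp
  [47,58): 11 bp
  [58,71): 13 bp
  [71,84): 13 bp
  [84,89): 5 bp
  [89,97): 8 bp
  [97,104): 7 bp
  [104,115): 11 bp
  [115,121): 6 bp
  [121,130): 9 bp
  [130,136): 6 bp
  [136,147): 11 bp
  [147,156): 9 bp
  [156,164): 8 bp
  [164,173): 9 bp
  [173,184): 11 bp
  [184,190): 6 bp
  [190,198): 8 bp
  [198,209): 11 bp

[2,5,6,6,6,6,7,8,8,8,8,9,9,9,11,11,11,11,11,12,13,13,19]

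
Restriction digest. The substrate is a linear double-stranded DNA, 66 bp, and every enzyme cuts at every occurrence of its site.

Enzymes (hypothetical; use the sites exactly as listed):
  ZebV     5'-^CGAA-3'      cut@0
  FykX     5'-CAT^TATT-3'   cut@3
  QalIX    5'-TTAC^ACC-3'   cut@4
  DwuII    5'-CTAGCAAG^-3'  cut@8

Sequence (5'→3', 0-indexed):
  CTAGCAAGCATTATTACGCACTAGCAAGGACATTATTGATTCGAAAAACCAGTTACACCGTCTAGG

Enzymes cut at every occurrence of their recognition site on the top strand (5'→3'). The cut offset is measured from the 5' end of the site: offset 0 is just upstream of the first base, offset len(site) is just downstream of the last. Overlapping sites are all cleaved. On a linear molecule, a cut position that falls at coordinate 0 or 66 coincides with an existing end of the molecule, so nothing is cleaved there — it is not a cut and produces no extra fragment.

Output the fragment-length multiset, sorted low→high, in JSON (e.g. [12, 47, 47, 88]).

[3,5,8,8,10,15,17]

Site scan:
  ZebV CGAA/0: at [41] ⇒ [41]
  FykX CATTATT/3: at [8, 30] ⇒ [11, 33]
  QalIX TTACACC/4: at [52] ⇒ [56]
  DwuII CTAGCAAG/8: at [0, 20] ⇒ [8, 28]

Pooled cuts: [8, 11, 28, 33, 41, 56]

Fragment lengths:
  [0,8): 8 bp
  [8,11): 3 bp
  [11,28): 17 bp
  [28,33): 5 bp
  [33,41): 8 bp
  [41,56): 15 bp
  [56,66): 10 bp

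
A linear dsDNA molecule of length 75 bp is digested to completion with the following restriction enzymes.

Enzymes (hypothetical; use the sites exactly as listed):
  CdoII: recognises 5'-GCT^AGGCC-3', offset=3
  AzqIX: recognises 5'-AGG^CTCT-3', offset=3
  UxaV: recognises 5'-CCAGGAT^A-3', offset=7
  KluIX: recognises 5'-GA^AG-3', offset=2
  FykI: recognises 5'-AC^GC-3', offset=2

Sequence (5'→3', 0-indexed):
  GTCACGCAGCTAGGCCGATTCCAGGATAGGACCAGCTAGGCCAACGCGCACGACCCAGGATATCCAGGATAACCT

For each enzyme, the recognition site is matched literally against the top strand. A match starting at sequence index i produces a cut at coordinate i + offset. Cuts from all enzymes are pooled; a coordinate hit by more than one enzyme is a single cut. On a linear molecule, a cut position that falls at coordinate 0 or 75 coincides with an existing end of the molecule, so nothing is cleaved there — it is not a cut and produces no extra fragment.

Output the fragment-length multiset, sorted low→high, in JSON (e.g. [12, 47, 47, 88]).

Scan for sites:
  CdoII (GCTAGGCC, off=3): starts [8, 34] → cuts [11, 37]
  AzqIX (AGGCTCT, off=3): no sites
  UxaV (CCAGGATA, off=7): starts [20, 54, 63] → cuts [27, 61, 70]
  KluIX (GAAG, off=2): no sites
  FykI (ACGC, off=2): starts [3, 43] → cuts [5, 45]

All cut coordinates (distinct, sorted): [5, 11, 27, 37, 45, 61, 70]

Fragments:
  [0,5): 5 bp
  [5,11): 6 bp
  [11,27): 16 bp
  [27,37): 10 bp
  [37,45): 8 bp
  [45,61): 16 bp
  [61,70): 9 bp
  [70,75): 5 bp

[5,5,6,8,9,10,16,16]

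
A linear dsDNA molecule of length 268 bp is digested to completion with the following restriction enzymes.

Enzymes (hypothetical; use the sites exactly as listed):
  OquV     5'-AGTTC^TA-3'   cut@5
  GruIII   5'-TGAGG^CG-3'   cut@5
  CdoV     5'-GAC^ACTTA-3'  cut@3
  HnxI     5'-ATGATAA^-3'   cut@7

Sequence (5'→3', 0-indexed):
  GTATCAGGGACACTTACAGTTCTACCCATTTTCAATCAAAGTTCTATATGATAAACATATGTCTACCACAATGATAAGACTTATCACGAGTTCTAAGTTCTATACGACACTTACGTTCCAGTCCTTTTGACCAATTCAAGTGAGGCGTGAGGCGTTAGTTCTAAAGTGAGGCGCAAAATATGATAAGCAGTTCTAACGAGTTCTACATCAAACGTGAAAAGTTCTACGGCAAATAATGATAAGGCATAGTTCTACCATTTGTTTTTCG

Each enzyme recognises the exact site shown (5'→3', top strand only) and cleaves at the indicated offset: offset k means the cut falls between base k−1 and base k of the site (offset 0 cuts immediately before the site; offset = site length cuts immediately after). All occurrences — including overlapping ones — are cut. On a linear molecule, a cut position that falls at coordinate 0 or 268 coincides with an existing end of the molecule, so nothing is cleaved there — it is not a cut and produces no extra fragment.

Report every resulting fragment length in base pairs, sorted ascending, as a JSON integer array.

Per-enzyme occurrences:
  OquV AGTTCTA/5: at [17, 39, 88, 95, 156, 188, 198, 219, 247] ⇒ [22, 44, 93, 100, 161, 193, 203, 224, 252]
  GruIII TGAGGCG/5: at [140, 147, 166] ⇒ [145, 152, 171]
  CdoV GACACTTA/3: at [8, 105] ⇒ [11, 108]
  HnxI ATGATAA/7: at [47, 70, 179, 235] ⇒ [54, 77, 186, 242]

All cut coordinates (distinct, sorted): [11, 22, 44, 54, 77, 93, 100, 108, 145, 152, 161, 171, 186, 193, 203, 224, 242, 252]

Fragments:
  [0,11): 11 bp
  [11,22): 11 bp
  [22,44): 22 bp
  [44,54): 10 bp
  [54,77): 23 bp
  [77,93): 16 bp
  [93,100): 7 bp
  [100,108): 8 bp
  [108,145): 37 bp
  [145,152): 7 bp
  [152,161): 9 bp
  [161,171): 10 bp
  [171,186): 15 bp
  [186,193): 7 bp
  [193,203): 10 bp
  [203,224): 21 bp
  [224,242): 18 bp
  [242,252): 10 bp
  [252,268): 16 bp

[7,7,7,8,9,10,10,10,10,11,11,15,16,16,18,21,22,23,37]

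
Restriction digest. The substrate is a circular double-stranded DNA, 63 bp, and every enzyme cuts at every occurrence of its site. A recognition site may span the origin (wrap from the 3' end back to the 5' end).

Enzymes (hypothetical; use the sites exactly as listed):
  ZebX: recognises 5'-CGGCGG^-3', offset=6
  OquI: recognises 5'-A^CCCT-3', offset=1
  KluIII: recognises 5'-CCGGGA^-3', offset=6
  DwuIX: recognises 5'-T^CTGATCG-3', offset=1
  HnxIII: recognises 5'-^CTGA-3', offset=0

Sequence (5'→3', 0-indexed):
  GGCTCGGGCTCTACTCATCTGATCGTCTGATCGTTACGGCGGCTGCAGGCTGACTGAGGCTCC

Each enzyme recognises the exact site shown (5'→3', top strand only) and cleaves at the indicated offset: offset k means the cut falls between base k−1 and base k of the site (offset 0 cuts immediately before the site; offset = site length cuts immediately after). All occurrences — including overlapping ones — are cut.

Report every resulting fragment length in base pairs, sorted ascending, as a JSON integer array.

[4,7,8,16,28]

Scan for sites:
  ZebX CGGCGG/6: at [36] ⇒ [42]
  OquI (ACCCT, off=1): no sites
  KluIII (CCGGGA, off=6): no sites
  DwuIX TCTGATCG/1: at [17, 25] ⇒ [18, 26]
  HnxIII CTGA/0: at [18, 26, 49, 53] ⇒ [18, 26, 49, 53]

Pooled cuts: [18, 26, 42, 49, 53]

Fragment lengths:
  18→26: 8 bp
  26→42: 16 bp
  42→49: 7 bp
  49→53: 4 bp
  53→18 (wrap): 63-53+18 = 28 bp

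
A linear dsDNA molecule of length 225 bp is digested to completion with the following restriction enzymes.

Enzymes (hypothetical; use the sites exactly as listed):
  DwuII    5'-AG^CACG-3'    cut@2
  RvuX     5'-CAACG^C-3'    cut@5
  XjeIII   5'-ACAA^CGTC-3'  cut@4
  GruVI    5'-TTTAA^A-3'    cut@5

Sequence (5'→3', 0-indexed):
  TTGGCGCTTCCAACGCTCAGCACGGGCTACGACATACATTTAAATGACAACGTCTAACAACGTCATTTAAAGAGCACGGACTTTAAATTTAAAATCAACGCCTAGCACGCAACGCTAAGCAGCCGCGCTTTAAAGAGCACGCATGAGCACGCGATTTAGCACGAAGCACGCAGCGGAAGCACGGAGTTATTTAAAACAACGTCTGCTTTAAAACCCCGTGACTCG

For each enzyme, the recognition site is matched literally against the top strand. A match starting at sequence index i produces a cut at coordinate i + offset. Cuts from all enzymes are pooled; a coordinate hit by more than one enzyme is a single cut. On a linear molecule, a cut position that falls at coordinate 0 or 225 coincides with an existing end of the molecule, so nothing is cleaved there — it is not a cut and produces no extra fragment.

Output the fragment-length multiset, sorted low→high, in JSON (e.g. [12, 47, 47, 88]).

Per-enzyme occurrences:
  DwuII AGCACG/2: at [18, 72, 103, 135, 145, 157, 164, 177] ⇒ [20, 74, 105, 137, 147, 159, 166, 179]
  RvuX CAACGC/5: at [10, 95, 109] ⇒ [15, 100, 114]
  XjeIII ACAACGTC/4: at [46, 56, 195] ⇒ [50, 60, 199]
  GruVI TTTAAA/5: at [38, 65, 81, 87, 128, 189, 206] ⇒ [43, 70, 86, 92, 133, 194, 211]

All cut coordinates (distinct, sorted): [15, 20, 43, 50, 60, 70, 74, 86, 92, 100, 105, 114, 133, 137, 147, 159, 166, 179, 194, 199, 211]

Fragments:
  [0,15): 15 bp
  [15,20): 5 bp
  [20,43): 23 bp
  [43,50): 7 bp
  [50,60): 10 bp
  [60,70): 10 bp
  [70,74): 4 bp
  [74,86): 12 bp
  [86,92): 6 bp
  [92,100): 8 bp
  [100,105): 5 bp
  [105,114): 9 bp
  [114,133): 19 bp
  [133,137): 4 bp
  [137,147): 10 bp
  [147,159): 12 bp
  [159,166): 7 bp
  [166,179): 13 bp
  [179,194): 15 bp
  [194,199): 5 bp
  [199,211): 12 bp
  [211,225): 14 bp

[4,4,5,5,5,6,7,7,8,9,10,10,10,12,12,12,13,14,15,15,19,23]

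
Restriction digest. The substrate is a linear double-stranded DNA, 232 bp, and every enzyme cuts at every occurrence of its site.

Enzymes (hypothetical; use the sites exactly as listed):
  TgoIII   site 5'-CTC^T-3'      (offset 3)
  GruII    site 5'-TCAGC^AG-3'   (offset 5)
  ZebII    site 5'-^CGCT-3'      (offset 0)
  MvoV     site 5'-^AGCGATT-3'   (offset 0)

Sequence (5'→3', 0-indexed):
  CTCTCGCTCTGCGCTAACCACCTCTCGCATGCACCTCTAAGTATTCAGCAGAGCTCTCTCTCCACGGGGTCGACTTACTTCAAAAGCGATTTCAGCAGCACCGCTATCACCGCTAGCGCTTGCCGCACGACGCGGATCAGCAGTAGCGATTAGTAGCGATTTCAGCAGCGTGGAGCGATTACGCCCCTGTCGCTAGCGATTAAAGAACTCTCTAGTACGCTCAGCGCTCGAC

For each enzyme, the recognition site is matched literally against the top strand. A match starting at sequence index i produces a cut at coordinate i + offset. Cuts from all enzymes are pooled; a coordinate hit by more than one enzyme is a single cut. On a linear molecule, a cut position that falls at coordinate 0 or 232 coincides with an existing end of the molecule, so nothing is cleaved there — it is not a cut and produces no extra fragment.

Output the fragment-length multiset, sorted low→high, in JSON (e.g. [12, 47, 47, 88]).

[1,2,2,2,2,3,3,4,5,5,5,6,7,7,7,8,9,10,12,12,12,13,13,16,17,24,25]

Site scan:
  TgoIII (CTCT, off=3): starts [0, 6, 21, 34, 53, 55, 57, 207, 209] → cuts [3, 9, 24, 37, 56, 58, 60, 210, 212]
  GruII (TCAGCAG, off=5): starts [44, 91, 136, 161] → cuts [49, 96, 141, 166]
  ZebII (CGCT, off=0): starts [4, 11, 101, 110, 116, 190, 217, 224] → cuts [4, 11, 101, 110, 116, 190, 217, 224]
  MvoV (AGCGATT, off=0): starts [84, 144, 154, 173, 194] → cuts [84, 144, 154, 173, 194]

All cut coordinates (distinct, sorted): [3, 4, 9, 11, 24, 37, 49, 56, 58, 60, 84, 96, 101, 110, 116, 141, 144, 154, 166, 173, 190, 194, 210, 212, 217, 224]

Fragments:
  [0,3): 3 bp
  [3,4): 1 bp
  [4,9): 5 bp
  [9,11): 2 bp
  [11,24): 13 bp
  [24,37): 13 bp
  [37,49): 12 bp
  [49,56): 7 bp
  [56,58): 2 bp
  [58,60): 2 bp
  [60,84): 24 bp
  [84,96): 12 bp
  [96,101): 5 bp
  [101,110): 9 bp
  [110,116): 6 bp
  [116,141): 25 bp
  [141,144): 3 bp
  [144,154): 10 bp
  [154,166): 12 bp
  [166,173): 7 bp
  [173,190): 17 bp
  [190,194): 4 bp
  [194,210): 16 bp
  [210,212): 2 bp
  [212,217): 5 bp
  [217,224): 7 bp
  [224,232): 8 bp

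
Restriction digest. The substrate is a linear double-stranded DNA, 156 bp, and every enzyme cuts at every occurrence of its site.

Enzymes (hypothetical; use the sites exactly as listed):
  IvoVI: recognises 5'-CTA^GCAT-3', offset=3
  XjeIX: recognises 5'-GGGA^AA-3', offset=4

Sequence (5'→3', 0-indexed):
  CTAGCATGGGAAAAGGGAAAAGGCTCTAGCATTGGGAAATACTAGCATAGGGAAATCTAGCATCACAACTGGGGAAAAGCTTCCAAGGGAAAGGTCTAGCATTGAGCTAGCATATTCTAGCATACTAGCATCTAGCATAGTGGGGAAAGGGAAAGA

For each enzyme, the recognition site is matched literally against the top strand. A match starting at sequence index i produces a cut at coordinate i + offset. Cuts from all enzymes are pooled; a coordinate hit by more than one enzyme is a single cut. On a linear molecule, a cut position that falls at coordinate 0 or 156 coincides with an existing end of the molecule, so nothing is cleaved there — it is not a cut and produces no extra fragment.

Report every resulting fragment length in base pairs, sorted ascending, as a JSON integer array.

Per-enzyme occurrences:
  IvoVI (CTAGCAT, off=3): starts [0, 25, 41, 56, 95, 106, 116, 124, 131] → cuts [3, 28, 44, 59, 98, 109, 119, 127, 134]
  XjeIX (GGGAAA, off=4): starts [7, 14, 33, 49, 71, 86, 142, 148] → cuts [11, 18, 37, 53, 75, 90, 146, 152]

Pooled cuts: [3, 11, 18, 28, 37, 44, 53, 59, 75, 90, 98, 109, 119, 127, 134, 146, 152]

Fragment lengths:
  [0,3): 3 bp
  [3,11): 8 bp
  [11,18): 7 bp
  [18,28): 10 bp
  [28,37): 9 bp
  [37,44): 7 bp
  [44,53): 9 bp
  [53,59): 6 bp
  [59,75): 16 bp
  [75,90): 15 bp
  [90,98): 8 bp
  [98,109): 11 bp
  [109,119): 10 bp
  [119,127): 8 bp
  [127,134): 7 bp
  [134,146): 12 bp
  [146,152): 6 bp
  [152,156): 4 bp

[3,4,6,6,7,7,7,8,8,8,9,9,10,10,11,12,15,16]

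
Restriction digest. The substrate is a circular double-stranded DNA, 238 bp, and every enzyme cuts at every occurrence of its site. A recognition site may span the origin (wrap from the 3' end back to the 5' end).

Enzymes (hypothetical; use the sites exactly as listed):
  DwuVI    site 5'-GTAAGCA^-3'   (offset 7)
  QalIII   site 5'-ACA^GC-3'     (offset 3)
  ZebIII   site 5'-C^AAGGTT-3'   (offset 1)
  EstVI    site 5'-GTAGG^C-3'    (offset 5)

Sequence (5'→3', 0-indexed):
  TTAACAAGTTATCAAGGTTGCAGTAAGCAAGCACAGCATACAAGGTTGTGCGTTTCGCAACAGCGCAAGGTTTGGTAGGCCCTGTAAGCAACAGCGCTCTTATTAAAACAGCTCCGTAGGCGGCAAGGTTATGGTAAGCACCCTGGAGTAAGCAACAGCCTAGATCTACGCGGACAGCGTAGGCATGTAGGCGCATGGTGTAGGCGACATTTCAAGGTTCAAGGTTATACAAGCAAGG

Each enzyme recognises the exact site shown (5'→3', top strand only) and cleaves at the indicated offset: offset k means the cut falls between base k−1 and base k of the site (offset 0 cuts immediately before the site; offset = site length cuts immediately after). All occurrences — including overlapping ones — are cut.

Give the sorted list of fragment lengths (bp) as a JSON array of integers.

Scan for sites:
  DwuVI (GTAAGCA, off=7): starts [22, 83, 133, 147] → cuts [29, 90, 140, 154]
  QalIII (ACAGC, off=3): starts [32, 59, 90, 107, 154, 173] → cuts [35, 62, 93, 110, 157, 176]
  ZebIII (CAAGGTT, off=1): starts [12, 40, 65, 123, 212, 219, 233] → cuts [13, 41, 66, 124, 213, 220, 234]
  EstVI (GTAGGC, off=5): starts [74, 115, 178, 186, 199] → cuts [79, 120, 183, 191, 204]

All cut coordinates (distinct, sorted): [13, 29, 35, 41, 62, 66, 79, 90, 93, 110, 120, 124, 140, 154, 157, 176, 183, 191, 204, 213, 220, 234]

Fragment lengths:
  13→29: 16 bp
  29→35: 6 bp
  35→41: 6 bp
  41→62: 21 bp
  62→66: 4 bp
  66→79: 13 bp
  79→90: 11 bp
  90→93: 3 bp
  93→110: 17 bp
  110→120: 10 bp
  120→124: 4 bp
  124→140: 16 bp
  140→154: 14 bp
  154→157: 3 bp
  157→176: 19 bp
  176→183: 7 bp
  183→191: 8 bp
  191→204: 13 bp
  204→213: 9 bp
  213→220: 7 bp
  220→234: 14 bp
  234→13 (wrap): 238-234+13 = 17 bp

[3,3,4,4,6,6,7,7,8,9,10,11,13,13,14,14,16,16,17,17,19,21]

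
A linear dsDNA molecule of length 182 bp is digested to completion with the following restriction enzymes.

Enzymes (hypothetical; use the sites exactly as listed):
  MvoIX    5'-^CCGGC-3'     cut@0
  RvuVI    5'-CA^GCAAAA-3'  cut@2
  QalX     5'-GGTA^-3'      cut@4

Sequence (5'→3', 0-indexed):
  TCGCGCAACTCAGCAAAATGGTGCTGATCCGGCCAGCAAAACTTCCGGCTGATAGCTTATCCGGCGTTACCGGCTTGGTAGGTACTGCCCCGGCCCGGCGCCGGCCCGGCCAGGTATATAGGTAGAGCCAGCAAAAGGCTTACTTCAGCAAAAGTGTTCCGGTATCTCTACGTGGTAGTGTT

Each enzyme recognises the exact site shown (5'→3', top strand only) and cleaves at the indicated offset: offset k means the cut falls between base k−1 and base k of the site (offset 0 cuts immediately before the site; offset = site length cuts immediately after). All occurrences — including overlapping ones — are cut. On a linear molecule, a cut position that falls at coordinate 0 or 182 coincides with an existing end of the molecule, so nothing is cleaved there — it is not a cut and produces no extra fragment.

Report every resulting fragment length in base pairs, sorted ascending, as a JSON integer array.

Site scan:
  MvoIX (CCGGC, off=0): starts [28, 44, 60, 69, 89, 94, 100, 105] → cuts [28, 44, 60, 69, 89, 94, 100, 105]
  RvuVI (CAGCAAAA, off=2): starts [10, 33, 128, 145] → cuts [12, 35, 130, 147]
  QalX (GGTA, off=4): starts [76, 80, 112, 120, 160, 173] → cuts [80, 84, 116, 124, 164, 177]

All cut coordinates (distinct, sorted): [12, 28, 35, 44, 60, 69, 80, 84, 89, 94, 100, 105, 116, 124, 130, 147, 164, 177]

Fragments:
  [0,12): 12 bp
  [12,28): 16 bp
  [28,35): 7 bp
  [35,44): 9 bp
  [44,60): 16 bp
  [60,69): 9 bp
  [69,80): 11 bp
  [80,84): 4 bp
  [84,89): 5 bp
  [89,94): 5 bp
  [94,100): 6 bp
  [100,105): 5 bp
  [105,116): 11 bp
  [116,124): 8 bp
  [124,130): 6 bp
  [130,147): 17 bp
  [147,164): 17 bp
  [164,177): 13 bp
  [177,182): 5 bp

[4,5,5,5,5,6,6,7,8,9,9,11,11,12,13,16,16,17,17]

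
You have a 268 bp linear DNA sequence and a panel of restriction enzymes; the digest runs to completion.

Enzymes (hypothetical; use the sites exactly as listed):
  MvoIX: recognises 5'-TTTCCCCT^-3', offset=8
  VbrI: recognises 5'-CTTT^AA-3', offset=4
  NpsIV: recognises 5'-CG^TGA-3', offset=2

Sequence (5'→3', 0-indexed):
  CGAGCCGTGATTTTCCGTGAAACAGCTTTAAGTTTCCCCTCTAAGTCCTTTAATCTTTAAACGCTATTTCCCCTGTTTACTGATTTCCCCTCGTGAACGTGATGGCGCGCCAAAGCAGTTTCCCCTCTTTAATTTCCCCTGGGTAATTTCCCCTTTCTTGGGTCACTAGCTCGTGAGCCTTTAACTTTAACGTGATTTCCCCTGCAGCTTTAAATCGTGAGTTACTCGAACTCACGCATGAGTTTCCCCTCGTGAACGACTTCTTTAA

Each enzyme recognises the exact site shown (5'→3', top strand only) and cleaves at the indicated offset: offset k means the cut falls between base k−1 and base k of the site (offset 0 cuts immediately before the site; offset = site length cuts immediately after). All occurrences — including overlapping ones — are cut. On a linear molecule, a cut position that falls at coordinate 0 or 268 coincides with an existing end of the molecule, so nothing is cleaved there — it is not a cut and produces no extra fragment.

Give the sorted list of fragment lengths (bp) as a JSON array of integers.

[2,2,2,4,4,6,6,6,7,7,8,9,10,10,11,11,11,12,14,14,16,17,19,27,33]

Per-enzyme occurrences:
  MvoIX (TTTCCCCT, off=8): starts [32, 66, 83, 118, 132, 146, 195, 242] → cuts [40, 74, 91, 126, 140, 154, 203, 250]
  VbrI (CTTTAA, off=4): starts [25, 47, 54, 126, 178, 184, 207, 262] → cuts [29, 51, 58, 130, 182, 188, 211, 266]
  NpsIV (CGTGA, off=2): starts [5, 15, 91, 97, 171, 190, 215, 250] → cuts [7, 17, 93, 99, 173, 192, 217, 252]

All cut coordinates (distinct, sorted): [7, 17, 29, 40, 51, 58, 74, 91, 93, 99, 126, 130, 140, 154, 173, 182, 188, 192, 203, 211, 217, 250, 252, 266]

Fragments:
  [0,7): 7 bp
  [7,17): 10 bp
  [17,29): 12 bp
  [29,40): 11 bp
  [40,51): 11 bp
  [51,58): 7 bp
  [58,74): 16 bp
  [74,91): 17 bp
  [91,93): 2 bp
  [93,99): 6 bp
  [99,126): 27 bp
  [126,130): 4 bp
  [130,140): 10 bp
  [140,154): 14 bp
  [154,173): 19 bp
  [173,182): 9 bp
  [182,188): 6 bp
  [188,192): 4 bp
  [192,203): 11 bp
  [203,211): 8 bp
  [211,217): 6 bp
  [217,250): 33 bp
  [250,252): 2 bp
  [252,266): 14 bp
  [266,268): 2 bp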